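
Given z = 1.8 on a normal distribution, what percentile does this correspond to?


CDF(z) = 0.5 * (1 + erf(z/sqrt(2)))
erf(1.2728) = 0.9281
CDF = 0.9641
Percentile rank = 0.9641 * 100 = 96.41

96.41


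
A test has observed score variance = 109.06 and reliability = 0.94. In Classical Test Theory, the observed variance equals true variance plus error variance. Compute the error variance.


var_true = rxx * var_obs = 0.94 * 109.06 = 102.5164
var_error = var_obs - var_true
var_error = 109.06 - 102.5164
var_error = 6.5436

6.5436


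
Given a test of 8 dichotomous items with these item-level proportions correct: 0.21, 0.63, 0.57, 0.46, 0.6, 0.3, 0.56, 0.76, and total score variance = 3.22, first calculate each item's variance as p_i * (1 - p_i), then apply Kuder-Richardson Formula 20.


For each item, compute p_i * q_i:
  Item 1: 0.21 * 0.79 = 0.1659
  Item 2: 0.63 * 0.37 = 0.2331
  Item 3: 0.57 * 0.43 = 0.2451
  Item 4: 0.46 * 0.54 = 0.2484
  Item 5: 0.6 * 0.4 = 0.24
  Item 6: 0.3 * 0.7 = 0.21
  Item 7: 0.56 * 0.44 = 0.2464
  Item 8: 0.76 * 0.24 = 0.1824
Sum(p_i * q_i) = 0.1659 + 0.2331 + 0.2451 + 0.2484 + 0.24 + 0.21 + 0.2464 + 0.1824 = 1.7713
KR-20 = (k/(k-1)) * (1 - Sum(p_i*q_i) / Var_total)
= (8/7) * (1 - 1.7713/3.22)
= 1.1429 * 0.4499
KR-20 = 0.5142

0.5142


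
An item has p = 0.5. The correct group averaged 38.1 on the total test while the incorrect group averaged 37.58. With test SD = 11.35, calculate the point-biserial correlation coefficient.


q = 1 - p = 0.5
rpb = ((M1 - M0) / SD) * sqrt(p * q)
rpb = ((38.1 - 37.58) / 11.35) * sqrt(0.5 * 0.5)
rpb = 0.0229

0.0229


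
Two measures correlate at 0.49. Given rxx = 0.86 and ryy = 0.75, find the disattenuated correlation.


r_corrected = rxy / sqrt(rxx * ryy)
= 0.49 / sqrt(0.86 * 0.75)
= 0.49 / sqrt(0.645)
= 0.49 / 0.803119
r_corrected = 0.6101

0.6101


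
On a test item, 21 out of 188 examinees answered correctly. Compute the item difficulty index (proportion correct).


Item difficulty p = number correct / total examinees
p = 21 / 188
p = 0.1117

0.1117


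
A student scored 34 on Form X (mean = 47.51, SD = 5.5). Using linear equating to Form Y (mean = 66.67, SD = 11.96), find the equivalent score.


slope = SD_Y / SD_X = 11.96 / 5.5 ~ 2.1745
intercept = mean_Y - slope * mean_X = 66.67 - (11.96 / 5.5) * 47.51 ~ -36.6427
Y = slope * X + intercept. To avoid rounding drift from the rounded slope/intercept, evaluate the equivalent form Y = mean_Y + SD_Y * (X - mean_X) / SD_X at full precision:
Y = 66.67 + 11.96 * (34 - 47.51) / 5.5
Y = 66.67 - 11.96 * 13.51 / 5.5
Y = 66.67 - 161.5796 / 5.5
Y = 66.67 - 29.3781
Y = 37.2919

37.2919


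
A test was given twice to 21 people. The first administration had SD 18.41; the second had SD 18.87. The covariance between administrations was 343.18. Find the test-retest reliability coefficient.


r = cov(X,Y) / (SD_X * SD_Y)
r = 343.18 / (18.41 * 18.87)
r = 343.18 / 347.3967
r = 0.9879

0.9879


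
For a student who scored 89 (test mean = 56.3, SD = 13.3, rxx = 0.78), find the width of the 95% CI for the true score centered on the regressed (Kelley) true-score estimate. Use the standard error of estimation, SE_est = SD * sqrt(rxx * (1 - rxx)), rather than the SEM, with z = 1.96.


True score estimate = 0.78*89 + 0.22*56.3 = 81.806
SE_est = SD * sqrt(rxx * (1 - rxx)) = 13.3 * sqrt(0.78 * 0.22) = 13.3 * sqrt(0.1716) = 5.509476
CI = T_est +/- z * SE_est, so width = 2 * z * SE_est = 2 * 1.96 * 5.509476
Width = 21.5971

21.5971


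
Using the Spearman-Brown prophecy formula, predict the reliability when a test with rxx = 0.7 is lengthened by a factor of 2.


r_new = (n * rxx) / (1 + (n-1) * rxx)
r_new = (2 * 0.7) / (1 + 1 * 0.7)
r_new = 1.4 / 1.7
r_new = 0.8235

0.8235


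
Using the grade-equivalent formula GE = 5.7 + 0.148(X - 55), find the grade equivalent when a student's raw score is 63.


raw - median = 63 - 55 = 8
slope * diff = 0.148 * 8 = 1.184
GE = 5.7 + 1.184
GE = 6.884

6.884


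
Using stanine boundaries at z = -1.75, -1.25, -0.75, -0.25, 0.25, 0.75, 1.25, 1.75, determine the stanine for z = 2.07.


Stanine boundaries: [-1.75, -1.25, -0.75, -0.25, 0.25, 0.75, 1.25, 1.75]
z = 2.07
Check each boundary:
  z >= -1.75 -> could be stanine 2
  z >= -1.25 -> could be stanine 3
  z >= -0.75 -> could be stanine 4
  z >= -0.25 -> could be stanine 5
  z >= 0.25 -> could be stanine 6
  z >= 0.75 -> could be stanine 7
  z >= 1.25 -> could be stanine 8
  z >= 1.75 -> could be stanine 9
Highest qualifying boundary gives stanine = 9

9


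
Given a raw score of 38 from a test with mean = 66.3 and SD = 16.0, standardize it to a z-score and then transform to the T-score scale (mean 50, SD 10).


z = (X - mean) / SD = (38 - 66.3) / 16.0
z = -28.3 / 16.0
z = -1.7688
T-score = T = 50 + 10z
Carry z at full precision (z = -28.3 / 16.0) into the conversion:
T-score = 50 + 10 * (-28.3 / 16.0) = 50 + -283 / 16.0
T-score = 50 + -17.6875
T-score = 32.3125

32.3125


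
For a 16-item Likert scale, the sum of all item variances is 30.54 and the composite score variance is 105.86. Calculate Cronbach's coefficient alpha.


alpha = (k/(k-1)) * (1 - sum(si^2)/s_total^2)
= (16/15) * (1 - 30.54/105.86)
alpha = 0.7589

0.7589


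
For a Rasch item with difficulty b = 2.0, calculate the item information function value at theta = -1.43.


P = 1/(1+exp(-(-1.43-2.0))) = 0.0314
I = P*(1-P) = 0.0314 * 0.9686
I = 0.0304

0.0304


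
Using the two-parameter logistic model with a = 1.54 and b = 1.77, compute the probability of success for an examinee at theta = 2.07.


a*(theta - b) = 1.54 * (2.07 - 1.77) = 0.462
exp(-0.462) = 0.63
P = 1 / (1 + 0.63)
P = 0.6135

0.6135


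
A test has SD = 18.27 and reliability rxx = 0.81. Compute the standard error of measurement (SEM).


SEM = SD * sqrt(1 - rxx)
SEM = 18.27 * sqrt(1 - 0.81)
SEM = 18.27 * sqrt(0.19) = 18.27 * 0.43589
SEM = 7.9637

7.9637


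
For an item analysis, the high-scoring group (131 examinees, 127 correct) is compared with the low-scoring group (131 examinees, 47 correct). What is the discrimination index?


p_upper = 127/131 = 0.9695
p_lower = 47/131 = 0.3588
D = 0.9695 - 0.3588 = 0.6107

0.6107


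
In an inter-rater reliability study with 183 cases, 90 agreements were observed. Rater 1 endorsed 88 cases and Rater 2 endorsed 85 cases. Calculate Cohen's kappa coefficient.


P_o = 90/183 = 0.491803
P_e = (88*85 + 95*98) / 33489 = 0.501359
kappa = (P_o - P_e) / (1 - P_e)
kappa = (0.491803 - 0.501359) / (1 - 0.501359)
kappa = -0.0192

-0.0192


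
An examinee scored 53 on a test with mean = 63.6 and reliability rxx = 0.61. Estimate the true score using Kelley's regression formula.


T_est = rxx * X + (1 - rxx) * mean
T_est = 0.61 * 53 + 0.39 * 63.6
T_est = 32.33 + 24.804
T_est = 57.134

57.134


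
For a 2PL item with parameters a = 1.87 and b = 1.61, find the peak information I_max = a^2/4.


For 2PL, max info at theta = b = 1.61
I_max = a^2 / 4 = 1.87^2 / 4
= 3.4969 / 4
I_max = 0.8742

0.8742


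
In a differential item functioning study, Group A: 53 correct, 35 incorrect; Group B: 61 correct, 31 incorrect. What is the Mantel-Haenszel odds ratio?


Odds_A = 53/35 = 1.5143
Odds_B = 61/31 = 1.9677
OR = Odds_A / Odds_B = 1.5143 / 1.9677
Exactly, OR = (53 * 31) / (35 * 61) = 1643 / 2135
OR = 0.7696

0.7696


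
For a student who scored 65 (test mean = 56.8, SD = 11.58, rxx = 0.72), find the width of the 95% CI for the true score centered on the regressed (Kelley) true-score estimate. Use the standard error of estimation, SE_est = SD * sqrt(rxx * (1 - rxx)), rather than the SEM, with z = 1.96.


True score estimate = 0.72*65 + 0.28*56.8 = 62.704
SE_est = SD * sqrt(rxx * (1 - rxx)) = 11.58 * sqrt(0.72 * 0.28) = 11.58 * sqrt(0.2016) = 5.199407
CI = T_est +/- z * SE_est, so width = 2 * z * SE_est = 2 * 1.96 * 5.199407
Width = 20.3817

20.3817


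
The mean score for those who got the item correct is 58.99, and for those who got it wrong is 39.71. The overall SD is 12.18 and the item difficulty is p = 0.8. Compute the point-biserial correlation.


q = 1 - p = 0.2
rpb = ((M1 - M0) / SD) * sqrt(p * q)
rpb = ((58.99 - 39.71) / 12.18) * sqrt(0.8 * 0.2)
rpb = 0.6332

0.6332


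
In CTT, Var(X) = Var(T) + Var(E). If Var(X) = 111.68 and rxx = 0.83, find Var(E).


var_true = rxx * var_obs = 0.83 * 111.68 = 92.6944
var_error = var_obs - var_true
var_error = 111.68 - 92.6944
var_error = 18.9856

18.9856


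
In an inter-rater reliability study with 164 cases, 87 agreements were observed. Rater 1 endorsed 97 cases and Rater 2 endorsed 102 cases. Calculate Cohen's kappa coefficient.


P_o = 87/164 = 0.530488
P_e = (97*102 + 67*62) / 26896 = 0.522308
kappa = (P_o - P_e) / (1 - P_e)
kappa = (0.530488 - 0.522308) / (1 - 0.522308)
kappa = 0.0171

0.0171


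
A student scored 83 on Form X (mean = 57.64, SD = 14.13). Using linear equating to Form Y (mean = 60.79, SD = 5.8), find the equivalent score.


slope = SD_Y / SD_X = 5.8 / 14.13 ~ 0.4105
intercept = mean_Y - slope * mean_X = 60.79 - (5.8 / 14.13) * 57.64 ~ 37.1303
Y = slope * X + intercept. To avoid rounding drift from the rounded slope/intercept, evaluate the equivalent form Y = mean_Y + SD_Y * (X - mean_X) / SD_X at full precision:
Y = 60.79 + 5.8 * (83 - 57.64) / 14.13
Y = 60.79 + 5.8 * 25.36 / 14.13
Y = 60.79 + 147.088 / 14.13
Y = 60.79 + 10.4096
Y = 71.1996

71.1996


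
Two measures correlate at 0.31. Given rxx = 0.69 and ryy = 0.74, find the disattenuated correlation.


r_corrected = rxy / sqrt(rxx * ryy)
= 0.31 / sqrt(0.69 * 0.74)
= 0.31 / sqrt(0.5106)
= 0.31 / 0.714563
r_corrected = 0.4338

0.4338


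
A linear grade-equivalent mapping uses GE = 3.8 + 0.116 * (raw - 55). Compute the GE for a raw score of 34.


raw - median = 34 - 55 = -21
slope * diff = 0.116 * -21 = -2.436
GE = 3.8 + -2.436
GE = 1.364

1.364


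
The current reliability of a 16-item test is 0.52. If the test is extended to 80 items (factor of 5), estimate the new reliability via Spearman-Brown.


r_new = (n * rxx) / (1 + (n-1) * rxx)
r_new = (5 * 0.52) / (1 + 4 * 0.52)
r_new = 2.6 / 3.08
r_new = 0.8442

0.8442


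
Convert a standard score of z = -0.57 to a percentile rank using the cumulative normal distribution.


CDF(z) = 0.5 * (1 + erf(z/sqrt(2)))
erf(-0.4031) = -0.4313
CDF = 0.2843
Percentile rank = 0.2843 * 100 = 28.43

28.43


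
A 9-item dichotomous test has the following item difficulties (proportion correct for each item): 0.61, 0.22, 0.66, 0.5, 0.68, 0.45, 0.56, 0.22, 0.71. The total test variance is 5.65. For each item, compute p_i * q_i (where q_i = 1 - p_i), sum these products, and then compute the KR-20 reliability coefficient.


For each item, compute p_i * q_i:
  Item 1: 0.61 * 0.39 = 0.2379
  Item 2: 0.22 * 0.78 = 0.1716
  Item 3: 0.66 * 0.34 = 0.2244
  Item 4: 0.5 * 0.5 = 0.25
  Item 5: 0.68 * 0.32 = 0.2176
  Item 6: 0.45 * 0.55 = 0.2475
  Item 7: 0.56 * 0.44 = 0.2464
  Item 8: 0.22 * 0.78 = 0.1716
  Item 9: 0.71 * 0.29 = 0.2059
Sum(p_i * q_i) = 0.2379 + 0.1716 + 0.2244 + 0.25 + 0.2176 + 0.2475 + 0.2464 + 0.1716 + 0.2059 = 1.9729
KR-20 = (k/(k-1)) * (1 - Sum(p_i*q_i) / Var_total)
= (9/8) * (1 - 1.9729/5.65)
= 1.125 * 0.6508
KR-20 = 0.7322

0.7322


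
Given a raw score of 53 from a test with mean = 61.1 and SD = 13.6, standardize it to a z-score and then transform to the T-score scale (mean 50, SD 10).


z = (X - mean) / SD = (53 - 61.1) / 13.6
z = -8.1 / 13.6
z = -0.5956
T-score = T = 50 + 10z
Carry z at full precision (z = -8.1 / 13.6) into the conversion:
T-score = 50 + 10 * (-8.1 / 13.6) = 50 + -81 / 13.6
T-score = 50 + -5.9559
T-score = 44.0441

44.0441


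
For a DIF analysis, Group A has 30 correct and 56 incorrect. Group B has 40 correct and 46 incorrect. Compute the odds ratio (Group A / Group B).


Odds_A = 30/56 = 0.5357
Odds_B = 40/46 = 0.8696
OR = Odds_A / Odds_B = 0.5357 / 0.8696
Exactly, OR = (30 * 46) / (56 * 40) = 1380 / 2240
OR = 0.6161

0.6161


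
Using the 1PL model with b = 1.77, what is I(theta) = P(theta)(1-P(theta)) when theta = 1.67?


P = 1/(1+exp(-(1.67-1.77))) = 0.475
I = P*(1-P) = 0.475 * 0.525
I = 0.2494

0.2494


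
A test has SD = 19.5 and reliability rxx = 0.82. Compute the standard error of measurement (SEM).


SEM = SD * sqrt(1 - rxx)
SEM = 19.5 * sqrt(1 - 0.82)
SEM = 19.5 * sqrt(0.18) = 19.5 * 0.424264
SEM = 8.2731

8.2731


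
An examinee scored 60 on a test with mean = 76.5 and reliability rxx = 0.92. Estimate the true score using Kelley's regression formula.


T_est = rxx * X + (1 - rxx) * mean
T_est = 0.92 * 60 + 0.08 * 76.5
T_est = 55.2 + 6.12
T_est = 61.32

61.32


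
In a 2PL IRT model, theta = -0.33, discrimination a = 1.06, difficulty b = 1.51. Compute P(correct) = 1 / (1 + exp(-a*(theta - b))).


a*(theta - b) = 1.06 * (-0.33 - 1.51) = -1.9504
exp(--1.9504) = 7.0315
P = 1 / (1 + 7.0315)
P = 0.1245

0.1245


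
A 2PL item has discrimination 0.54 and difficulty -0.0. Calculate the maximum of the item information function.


For 2PL, max info at theta = b = -0.0
I_max = a^2 / 4 = 0.54^2 / 4
= 0.2916 / 4
I_max = 0.0729

0.0729


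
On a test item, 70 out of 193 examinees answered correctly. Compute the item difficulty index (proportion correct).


Item difficulty p = number correct / total examinees
p = 70 / 193
p = 0.3627

0.3627


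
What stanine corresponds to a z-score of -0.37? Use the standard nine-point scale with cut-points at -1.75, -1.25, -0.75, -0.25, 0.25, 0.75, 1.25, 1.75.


Stanine boundaries: [-1.75, -1.25, -0.75, -0.25, 0.25, 0.75, 1.25, 1.75]
z = -0.37
Check each boundary:
  z >= -1.75 -> could be stanine 2
  z >= -1.25 -> could be stanine 3
  z >= -0.75 -> could be stanine 4
  z < -0.25
  z < 0.25
  z < 0.75
  z < 1.25
  z < 1.75
Highest qualifying boundary gives stanine = 4

4


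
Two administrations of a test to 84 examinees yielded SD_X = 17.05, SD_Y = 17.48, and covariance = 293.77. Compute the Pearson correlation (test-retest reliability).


r = cov(X,Y) / (SD_X * SD_Y)
r = 293.77 / (17.05 * 17.48)
r = 293.77 / 298.034
r = 0.9857

0.9857


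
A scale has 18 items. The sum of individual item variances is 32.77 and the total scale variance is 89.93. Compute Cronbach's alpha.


alpha = (k/(k-1)) * (1 - sum(si^2)/s_total^2)
= (18/17) * (1 - 32.77/89.93)
alpha = 0.673

0.673


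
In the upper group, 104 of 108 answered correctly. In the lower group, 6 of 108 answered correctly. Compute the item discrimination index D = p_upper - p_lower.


p_upper = 104/108 = 0.963
p_lower = 6/108 = 0.0556
D = 0.963 - 0.0556 = 0.9074

0.9074


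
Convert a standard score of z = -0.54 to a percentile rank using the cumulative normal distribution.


CDF(z) = 0.5 * (1 + erf(z/sqrt(2)))
erf(-0.3818) = -0.4108
CDF = 0.2946
Percentile rank = 0.2946 * 100 = 29.46

29.46


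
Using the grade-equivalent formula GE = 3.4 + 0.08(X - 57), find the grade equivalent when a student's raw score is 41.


raw - median = 41 - 57 = -16
slope * diff = 0.08 * -16 = -1.28
GE = 3.4 + -1.28
GE = 2.12

2.12


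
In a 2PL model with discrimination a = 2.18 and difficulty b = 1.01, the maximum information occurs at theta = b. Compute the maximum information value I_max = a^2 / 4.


For 2PL, max info at theta = b = 1.01
I_max = a^2 / 4 = 2.18^2 / 4
= 4.7524 / 4
I_max = 1.1881

1.1881


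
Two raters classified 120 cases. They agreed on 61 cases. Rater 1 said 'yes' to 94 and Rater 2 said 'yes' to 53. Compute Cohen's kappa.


P_o = 61/120 = 0.508333
P_e = (94*53 + 26*67) / 14400 = 0.466944
kappa = (P_o - P_e) / (1 - P_e)
kappa = (0.508333 - 0.466944) / (1 - 0.466944)
kappa = 0.0776

0.0776


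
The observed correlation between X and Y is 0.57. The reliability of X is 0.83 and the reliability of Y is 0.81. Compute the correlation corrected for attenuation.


r_corrected = rxy / sqrt(rxx * ryy)
= 0.57 / sqrt(0.83 * 0.81)
= 0.57 / sqrt(0.6723)
= 0.57 / 0.819939
r_corrected = 0.6952

0.6952


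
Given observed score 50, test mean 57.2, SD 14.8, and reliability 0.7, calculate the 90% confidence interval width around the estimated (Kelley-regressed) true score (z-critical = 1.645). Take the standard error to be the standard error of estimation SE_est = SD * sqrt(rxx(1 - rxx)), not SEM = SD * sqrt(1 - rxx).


True score estimate = 0.7*50 + 0.3*57.2 = 52.16
SE_est = SD * sqrt(rxx * (1 - rxx)) = 14.8 * sqrt(0.7 * 0.3) = 14.8 * sqrt(0.21) = 6.782212
CI = T_est +/- z * SE_est, so width = 2 * z * SE_est = 2 * 1.645 * 6.782212
Width = 22.3135

22.3135


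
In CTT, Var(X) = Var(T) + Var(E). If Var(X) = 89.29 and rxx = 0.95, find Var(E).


var_true = rxx * var_obs = 0.95 * 89.29 = 84.8255
var_error = var_obs - var_true
var_error = 89.29 - 84.8255
var_error = 4.4645

4.4645


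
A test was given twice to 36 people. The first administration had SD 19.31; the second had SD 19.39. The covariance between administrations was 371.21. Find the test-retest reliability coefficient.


r = cov(X,Y) / (SD_X * SD_Y)
r = 371.21 / (19.31 * 19.39)
r = 371.21 / 374.4209
r = 0.9914

0.9914


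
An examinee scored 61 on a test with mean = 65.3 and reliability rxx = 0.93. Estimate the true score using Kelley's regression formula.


T_est = rxx * X + (1 - rxx) * mean
T_est = 0.93 * 61 + 0.07 * 65.3
T_est = 56.73 + 4.571
T_est = 61.301

61.301


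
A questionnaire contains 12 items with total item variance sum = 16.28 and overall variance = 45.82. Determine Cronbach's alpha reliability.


alpha = (k/(k-1)) * (1 - sum(si^2)/s_total^2)
= (12/11) * (1 - 16.28/45.82)
alpha = 0.7033

0.7033


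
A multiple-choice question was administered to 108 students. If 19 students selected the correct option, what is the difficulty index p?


Item difficulty p = number correct / total examinees
p = 19 / 108
p = 0.1759

0.1759


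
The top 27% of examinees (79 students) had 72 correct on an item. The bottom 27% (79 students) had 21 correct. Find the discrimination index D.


p_upper = 72/79 = 0.9114
p_lower = 21/79 = 0.2658
D = 0.9114 - 0.2658 = 0.6456

0.6456


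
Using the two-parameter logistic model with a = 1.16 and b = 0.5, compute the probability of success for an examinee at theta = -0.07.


a*(theta - b) = 1.16 * (-0.07 - 0.5) = -0.6612
exp(--0.6612) = 1.9371
P = 1 / (1 + 1.9371)
P = 0.3405

0.3405


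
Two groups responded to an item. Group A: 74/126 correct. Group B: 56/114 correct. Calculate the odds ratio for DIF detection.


Odds_A = 74/52 = 1.4231
Odds_B = 56/58 = 0.9655
OR = Odds_A / Odds_B = 1.4231 / 0.9655
Exactly, OR = (74 * 58) / (52 * 56) = 4292 / 2912
OR = 1.4739

1.4739


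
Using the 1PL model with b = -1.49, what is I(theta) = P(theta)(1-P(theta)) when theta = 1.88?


P = 1/(1+exp(-(1.88--1.49))) = 0.9668
I = P*(1-P) = 0.9668 * 0.0332
I = 0.0321

0.0321


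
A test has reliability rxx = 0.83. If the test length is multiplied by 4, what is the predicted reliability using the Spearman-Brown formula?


r_new = (n * rxx) / (1 + (n-1) * rxx)
r_new = (4 * 0.83) / (1 + 3 * 0.83)
r_new = 3.32 / 3.49
r_new = 0.9513

0.9513


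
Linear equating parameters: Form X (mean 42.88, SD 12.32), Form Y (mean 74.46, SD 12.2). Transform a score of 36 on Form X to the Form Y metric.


slope = SD_Y / SD_X = 12.2 / 12.32 ~ 0.9903
intercept = mean_Y - slope * mean_X = 74.46 - (12.2 / 12.32) * 42.88 ~ 31.9977
Y = slope * X + intercept. To avoid rounding drift from the rounded slope/intercept, evaluate the equivalent form Y = mean_Y + SD_Y * (X - mean_X) / SD_X at full precision:
Y = 74.46 + 12.2 * (36 - 42.88) / 12.32
Y = 74.46 - 12.2 * 6.88 / 12.32
Y = 74.46 - 83.936 / 12.32
Y = 74.46 - 6.813
Y = 67.647

67.647


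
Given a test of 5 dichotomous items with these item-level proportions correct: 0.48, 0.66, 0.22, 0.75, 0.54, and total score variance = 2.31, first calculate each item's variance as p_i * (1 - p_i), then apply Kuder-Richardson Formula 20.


For each item, compute p_i * q_i:
  Item 1: 0.48 * 0.52 = 0.2496
  Item 2: 0.66 * 0.34 = 0.2244
  Item 3: 0.22 * 0.78 = 0.1716
  Item 4: 0.75 * 0.25 = 0.1875
  Item 5: 0.54 * 0.46 = 0.2484
Sum(p_i * q_i) = 0.2496 + 0.2244 + 0.1716 + 0.1875 + 0.2484 = 1.0815
KR-20 = (k/(k-1)) * (1 - Sum(p_i*q_i) / Var_total)
= (5/4) * (1 - 1.0815/2.31)
= 1.25 * 0.5318
KR-20 = 0.6648

0.6648


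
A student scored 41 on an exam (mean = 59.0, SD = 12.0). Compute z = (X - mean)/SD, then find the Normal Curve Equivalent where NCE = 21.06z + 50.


z = (X - mean) / SD = (41 - 59.0) / 12.0
z = -18.0 / 12.0
z = -1.5
NCE = NCE = 21.06z + 50
Carry z at full precision (z = -18.0 / 12.0) into the conversion:
NCE = 21.06 * (-18.0 / 12.0) + 50 = -379.08 / 12.0 + 50
NCE = -31.59 + 50
NCE = 18.41

18.41


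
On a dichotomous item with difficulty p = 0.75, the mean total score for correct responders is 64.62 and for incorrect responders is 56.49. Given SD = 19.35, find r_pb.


q = 1 - p = 0.25
rpb = ((M1 - M0) / SD) * sqrt(p * q)
rpb = ((64.62 - 56.49) / 19.35) * sqrt(0.75 * 0.25)
rpb = 0.1819

0.1819


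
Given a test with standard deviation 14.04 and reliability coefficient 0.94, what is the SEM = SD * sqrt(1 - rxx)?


SEM = SD * sqrt(1 - rxx)
SEM = 14.04 * sqrt(1 - 0.94)
SEM = 14.04 * sqrt(0.06) = 14.04 * 0.244949
SEM = 3.4391

3.4391


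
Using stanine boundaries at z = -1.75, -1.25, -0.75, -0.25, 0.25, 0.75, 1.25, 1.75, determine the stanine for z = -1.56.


Stanine boundaries: [-1.75, -1.25, -0.75, -0.25, 0.25, 0.75, 1.25, 1.75]
z = -1.56
Check each boundary:
  z >= -1.75 -> could be stanine 2
  z < -1.25
  z < -0.75
  z < -0.25
  z < 0.25
  z < 0.75
  z < 1.25
  z < 1.75
Highest qualifying boundary gives stanine = 2

2


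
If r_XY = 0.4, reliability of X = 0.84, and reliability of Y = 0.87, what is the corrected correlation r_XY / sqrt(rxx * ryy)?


r_corrected = rxy / sqrt(rxx * ryy)
= 0.4 / sqrt(0.84 * 0.87)
= 0.4 / sqrt(0.7308)
= 0.4 / 0.854868
r_corrected = 0.4679

0.4679


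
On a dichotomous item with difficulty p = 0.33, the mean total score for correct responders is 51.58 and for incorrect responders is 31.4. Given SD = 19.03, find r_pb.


q = 1 - p = 0.67
rpb = ((M1 - M0) / SD) * sqrt(p * q)
rpb = ((51.58 - 31.4) / 19.03) * sqrt(0.33 * 0.67)
rpb = 0.4986

0.4986


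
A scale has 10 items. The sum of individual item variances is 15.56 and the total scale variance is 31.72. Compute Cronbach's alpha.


alpha = (k/(k-1)) * (1 - sum(si^2)/s_total^2)
= (10/9) * (1 - 15.56/31.72)
alpha = 0.5661

0.5661


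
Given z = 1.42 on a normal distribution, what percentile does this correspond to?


CDF(z) = 0.5 * (1 + erf(z/sqrt(2)))
erf(1.0041) = 0.8444
CDF = 0.9222
Percentile rank = 0.9222 * 100 = 92.22

92.22


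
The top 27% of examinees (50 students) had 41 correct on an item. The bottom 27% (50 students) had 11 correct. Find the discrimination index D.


p_upper = 41/50 = 0.82
p_lower = 11/50 = 0.22
D = 0.82 - 0.22 = 0.6

0.6


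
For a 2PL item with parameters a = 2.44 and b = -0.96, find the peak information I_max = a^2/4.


For 2PL, max info at theta = b = -0.96
I_max = a^2 / 4 = 2.44^2 / 4
= 5.9536 / 4
I_max = 1.4884

1.4884


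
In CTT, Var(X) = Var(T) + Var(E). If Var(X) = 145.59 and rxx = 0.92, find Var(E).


var_true = rxx * var_obs = 0.92 * 145.59 = 133.9428
var_error = var_obs - var_true
var_error = 145.59 - 133.9428
var_error = 11.6472

11.6472


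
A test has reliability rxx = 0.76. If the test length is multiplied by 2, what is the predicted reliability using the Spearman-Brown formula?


r_new = (n * rxx) / (1 + (n-1) * rxx)
r_new = (2 * 0.76) / (1 + 1 * 0.76)
r_new = 1.52 / 1.76
r_new = 0.8636

0.8636


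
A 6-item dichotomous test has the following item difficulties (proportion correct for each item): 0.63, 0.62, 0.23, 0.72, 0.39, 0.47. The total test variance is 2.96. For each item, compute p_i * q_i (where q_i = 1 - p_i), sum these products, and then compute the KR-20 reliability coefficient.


For each item, compute p_i * q_i:
  Item 1: 0.63 * 0.37 = 0.2331
  Item 2: 0.62 * 0.38 = 0.2356
  Item 3: 0.23 * 0.77 = 0.1771
  Item 4: 0.72 * 0.28 = 0.2016
  Item 5: 0.39 * 0.61 = 0.2379
  Item 6: 0.47 * 0.53 = 0.2491
Sum(p_i * q_i) = 0.2331 + 0.2356 + 0.1771 + 0.2016 + 0.2379 + 0.2491 = 1.3344
KR-20 = (k/(k-1)) * (1 - Sum(p_i*q_i) / Var_total)
= (6/5) * (1 - 1.3344/2.96)
= 1.2 * 0.5492
KR-20 = 0.659

0.659


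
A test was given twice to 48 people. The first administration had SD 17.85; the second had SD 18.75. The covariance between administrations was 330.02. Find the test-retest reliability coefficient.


r = cov(X,Y) / (SD_X * SD_Y)
r = 330.02 / (17.85 * 18.75)
r = 330.02 / 334.6875
r = 0.9861

0.9861


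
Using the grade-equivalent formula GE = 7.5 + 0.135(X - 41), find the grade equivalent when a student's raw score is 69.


raw - median = 69 - 41 = 28
slope * diff = 0.135 * 28 = 3.78
GE = 7.5 + 3.78
GE = 11.28

11.28


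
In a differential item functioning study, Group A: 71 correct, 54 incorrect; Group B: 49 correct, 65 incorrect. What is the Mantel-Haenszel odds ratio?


Odds_A = 71/54 = 1.3148
Odds_B = 49/65 = 0.7538
OR = Odds_A / Odds_B = 1.3148 / 0.7538
Exactly, OR = (71 * 65) / (54 * 49) = 4615 / 2646
OR = 1.7441

1.7441


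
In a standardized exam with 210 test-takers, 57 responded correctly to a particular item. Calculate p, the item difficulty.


Item difficulty p = number correct / total examinees
p = 57 / 210
p = 0.2714

0.2714


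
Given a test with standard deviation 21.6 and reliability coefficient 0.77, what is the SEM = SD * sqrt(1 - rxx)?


SEM = SD * sqrt(1 - rxx)
SEM = 21.6 * sqrt(1 - 0.77)
SEM = 21.6 * sqrt(0.23) = 21.6 * 0.479583
SEM = 10.359

10.359


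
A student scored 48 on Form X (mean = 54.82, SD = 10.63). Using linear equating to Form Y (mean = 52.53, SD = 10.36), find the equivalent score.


slope = SD_Y / SD_X = 10.36 / 10.63 ~ 0.9746
intercept = mean_Y - slope * mean_X = 52.53 - (10.36 / 10.63) * 54.82 ~ -0.8976
Y = slope * X + intercept. To avoid rounding drift from the rounded slope/intercept, evaluate the equivalent form Y = mean_Y + SD_Y * (X - mean_X) / SD_X at full precision:
Y = 52.53 + 10.36 * (48 - 54.82) / 10.63
Y = 52.53 - 10.36 * 6.82 / 10.63
Y = 52.53 - 70.6552 / 10.63
Y = 52.53 - 6.6468
Y = 45.8832

45.8832


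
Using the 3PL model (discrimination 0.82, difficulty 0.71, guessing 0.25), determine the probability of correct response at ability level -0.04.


logit = 0.82*(-0.04 - 0.71) = -0.615
P* = 1/(1 + exp(--0.615)) = 0.3509
P = 0.25 + (1 - 0.25) * 0.3509
P = 0.5132

0.5132


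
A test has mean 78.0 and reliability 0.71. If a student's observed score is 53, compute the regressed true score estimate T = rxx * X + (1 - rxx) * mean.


T_est = rxx * X + (1 - rxx) * mean
T_est = 0.71 * 53 + 0.29 * 78.0
T_est = 37.63 + 22.62
T_est = 60.25

60.25


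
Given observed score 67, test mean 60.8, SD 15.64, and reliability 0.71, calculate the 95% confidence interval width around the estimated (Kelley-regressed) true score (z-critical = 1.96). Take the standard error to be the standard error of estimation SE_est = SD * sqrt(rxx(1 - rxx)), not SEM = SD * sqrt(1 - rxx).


True score estimate = 0.71*67 + 0.29*60.8 = 65.202
SE_est = SD * sqrt(rxx * (1 - rxx)) = 15.64 * sqrt(0.71 * 0.29) = 15.64 * sqrt(0.2059) = 7.096838
CI = T_est +/- z * SE_est, so width = 2 * z * SE_est = 2 * 1.96 * 7.096838
Width = 27.8196

27.8196


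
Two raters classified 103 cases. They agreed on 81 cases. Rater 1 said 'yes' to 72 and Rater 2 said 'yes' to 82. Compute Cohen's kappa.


P_o = 81/103 = 0.786408
P_e = (72*82 + 31*21) / 10609 = 0.617872
kappa = (P_o - P_e) / (1 - P_e)
kappa = (0.786408 - 0.617872) / (1 - 0.617872)
kappa = 0.441

0.441


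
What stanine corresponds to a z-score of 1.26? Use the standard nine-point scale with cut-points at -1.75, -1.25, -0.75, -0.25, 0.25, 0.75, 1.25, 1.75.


Stanine boundaries: [-1.75, -1.25, -0.75, -0.25, 0.25, 0.75, 1.25, 1.75]
z = 1.26
Check each boundary:
  z >= -1.75 -> could be stanine 2
  z >= -1.25 -> could be stanine 3
  z >= -0.75 -> could be stanine 4
  z >= -0.25 -> could be stanine 5
  z >= 0.25 -> could be stanine 6
  z >= 0.75 -> could be stanine 7
  z >= 1.25 -> could be stanine 8
  z < 1.75
Highest qualifying boundary gives stanine = 8

8


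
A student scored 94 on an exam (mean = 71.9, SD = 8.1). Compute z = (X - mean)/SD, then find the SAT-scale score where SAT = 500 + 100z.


z = (X - mean) / SD = (94 - 71.9) / 8.1
z = 22.1 / 8.1
z = 2.7284
SAT-scale = SAT = 500 + 100z
Carry z at full precision (z = 22.1 / 8.1) into the conversion:
SAT-scale = 500 + 100 * (22.1 / 8.1) = 500 + 2210 / 8.1
SAT-scale = 500 + 272.8395
SAT-scale = 772.8395

772.8395


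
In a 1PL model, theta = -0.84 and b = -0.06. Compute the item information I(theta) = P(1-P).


P = 1/(1+exp(-(-0.84--0.06))) = 0.3143
I = P*(1-P) = 0.3143 * 0.6857
I = 0.2155

0.2155


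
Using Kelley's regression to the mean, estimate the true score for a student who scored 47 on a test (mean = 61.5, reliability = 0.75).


T_est = rxx * X + (1 - rxx) * mean
T_est = 0.75 * 47 + 0.25 * 61.5
T_est = 35.25 + 15.375
T_est = 50.625

50.625


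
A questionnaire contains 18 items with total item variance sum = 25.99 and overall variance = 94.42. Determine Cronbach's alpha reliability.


alpha = (k/(k-1)) * (1 - sum(si^2)/s_total^2)
= (18/17) * (1 - 25.99/94.42)
alpha = 0.7674

0.7674


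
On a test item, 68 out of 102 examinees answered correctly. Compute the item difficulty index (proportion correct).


Item difficulty p = number correct / total examinees
p = 68 / 102
p = 0.6667

0.6667


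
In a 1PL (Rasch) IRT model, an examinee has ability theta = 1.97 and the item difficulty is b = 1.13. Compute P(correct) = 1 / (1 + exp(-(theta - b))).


theta - b = 1.97 - 1.13 = 0.84
exp(-(theta - b)) = exp(-0.84) = 0.4317
P = 1 / (1 + 0.4317)
P = 0.6985

0.6985


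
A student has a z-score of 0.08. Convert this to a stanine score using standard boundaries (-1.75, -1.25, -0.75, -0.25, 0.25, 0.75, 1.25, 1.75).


Stanine boundaries: [-1.75, -1.25, -0.75, -0.25, 0.25, 0.75, 1.25, 1.75]
z = 0.08
Check each boundary:
  z >= -1.75 -> could be stanine 2
  z >= -1.25 -> could be stanine 3
  z >= -0.75 -> could be stanine 4
  z >= -0.25 -> could be stanine 5
  z < 0.25
  z < 0.75
  z < 1.25
  z < 1.75
Highest qualifying boundary gives stanine = 5

5


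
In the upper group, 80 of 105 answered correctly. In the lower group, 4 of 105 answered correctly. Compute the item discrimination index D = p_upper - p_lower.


p_upper = 80/105 = 0.7619
p_lower = 4/105 = 0.0381
D = 0.7619 - 0.0381 = 0.7238

0.7238


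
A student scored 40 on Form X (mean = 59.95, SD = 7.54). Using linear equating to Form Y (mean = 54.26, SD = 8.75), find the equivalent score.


slope = SD_Y / SD_X = 8.75 / 7.54 ~ 1.1605
intercept = mean_Y - slope * mean_X = 54.26 - (8.75 / 7.54) * 59.95 ~ -15.3106
Y = slope * X + intercept. To avoid rounding drift from the rounded slope/intercept, evaluate the equivalent form Y = mean_Y + SD_Y * (X - mean_X) / SD_X at full precision:
Y = 54.26 + 8.75 * (40 - 59.95) / 7.54
Y = 54.26 - 8.75 * 19.95 / 7.54
Y = 54.26 - 174.5625 / 7.54
Y = 54.26 - 23.1515
Y = 31.1085

31.1085


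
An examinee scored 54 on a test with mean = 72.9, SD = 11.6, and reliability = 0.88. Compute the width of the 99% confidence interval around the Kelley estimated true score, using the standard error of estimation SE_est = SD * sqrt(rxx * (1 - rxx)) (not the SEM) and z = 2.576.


True score estimate = 0.88*54 + 0.12*72.9 = 56.268
SE_est = SD * sqrt(rxx * (1 - rxx)) = 11.6 * sqrt(0.88 * 0.12) = 11.6 * sqrt(0.1056) = 3.769554
CI = T_est +/- z * SE_est, so width = 2 * z * SE_est = 2 * 2.576 * 3.769554
Width = 19.4207

19.4207


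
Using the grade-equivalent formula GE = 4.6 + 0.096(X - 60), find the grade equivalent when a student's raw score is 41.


raw - median = 41 - 60 = -19
slope * diff = 0.096 * -19 = -1.824
GE = 4.6 + -1.824
GE = 2.776

2.776


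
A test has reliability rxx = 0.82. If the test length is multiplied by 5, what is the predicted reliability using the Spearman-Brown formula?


r_new = (n * rxx) / (1 + (n-1) * rxx)
r_new = (5 * 0.82) / (1 + 4 * 0.82)
r_new = 4.1 / 4.28
r_new = 0.9579

0.9579


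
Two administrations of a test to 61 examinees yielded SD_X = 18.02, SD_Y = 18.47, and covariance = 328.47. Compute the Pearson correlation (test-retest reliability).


r = cov(X,Y) / (SD_X * SD_Y)
r = 328.47 / (18.02 * 18.47)
r = 328.47 / 332.8294
r = 0.9869

0.9869


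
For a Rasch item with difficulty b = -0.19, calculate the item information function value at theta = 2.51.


P = 1/(1+exp(-(2.51--0.19))) = 0.937
I = P*(1-P) = 0.937 * 0.063
I = 0.059

0.059


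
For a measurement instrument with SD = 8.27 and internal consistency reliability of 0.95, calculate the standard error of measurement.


SEM = SD * sqrt(1 - rxx)
SEM = 8.27 * sqrt(1 - 0.95)
SEM = 8.27 * sqrt(0.05) = 8.27 * 0.223607
SEM = 1.8492

1.8492


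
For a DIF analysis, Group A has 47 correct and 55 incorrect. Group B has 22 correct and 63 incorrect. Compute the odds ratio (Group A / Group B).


Odds_A = 47/55 = 0.8545
Odds_B = 22/63 = 0.3492
OR = Odds_A / Odds_B = 0.8545 / 0.3492
Exactly, OR = (47 * 63) / (55 * 22) = 2961 / 1210
OR = 2.4471

2.4471


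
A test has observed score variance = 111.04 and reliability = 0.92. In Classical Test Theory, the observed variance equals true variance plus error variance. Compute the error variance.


var_true = rxx * var_obs = 0.92 * 111.04 = 102.1568
var_error = var_obs - var_true
var_error = 111.04 - 102.1568
var_error = 8.8832

8.8832


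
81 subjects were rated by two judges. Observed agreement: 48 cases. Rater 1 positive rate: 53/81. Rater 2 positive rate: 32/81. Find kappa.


P_o = 48/81 = 0.592593
P_e = (53*32 + 28*49) / 6561 = 0.467612
kappa = (P_o - P_e) / (1 - P_e)
kappa = (0.592593 - 0.467612) / (1 - 0.467612)
kappa = 0.2348

0.2348


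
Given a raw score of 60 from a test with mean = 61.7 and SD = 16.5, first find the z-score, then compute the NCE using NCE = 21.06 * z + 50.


z = (X - mean) / SD = (60 - 61.7) / 16.5
z = -1.7 / 16.5
z = -0.103
NCE = NCE = 21.06z + 50
Carry z at full precision (z = -1.7 / 16.5) into the conversion:
NCE = 21.06 * (-1.7 / 16.5) + 50 = -35.802 / 16.5 + 50
NCE = -2.1698 + 50
NCE = 47.8302

47.8302


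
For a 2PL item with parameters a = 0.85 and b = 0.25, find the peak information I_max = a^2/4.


For 2PL, max info at theta = b = 0.25
I_max = a^2 / 4 = 0.85^2 / 4
= 0.7225 / 4
I_max = 0.1806

0.1806


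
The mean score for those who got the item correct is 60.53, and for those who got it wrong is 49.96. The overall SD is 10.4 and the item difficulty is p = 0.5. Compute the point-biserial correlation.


q = 1 - p = 0.5
rpb = ((M1 - M0) / SD) * sqrt(p * q)
rpb = ((60.53 - 49.96) / 10.4) * sqrt(0.5 * 0.5)
rpb = 0.5082

0.5082


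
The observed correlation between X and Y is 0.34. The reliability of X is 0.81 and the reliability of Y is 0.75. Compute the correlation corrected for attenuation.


r_corrected = rxy / sqrt(rxx * ryy)
= 0.34 / sqrt(0.81 * 0.75)
= 0.34 / sqrt(0.6075)
= 0.34 / 0.779423
r_corrected = 0.4362

0.4362


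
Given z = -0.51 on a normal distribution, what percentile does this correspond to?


CDF(z) = 0.5 * (1 + erf(z/sqrt(2)))
erf(-0.3606) = -0.3899
CDF = 0.305
Percentile rank = 0.305 * 100 = 30.5

30.5


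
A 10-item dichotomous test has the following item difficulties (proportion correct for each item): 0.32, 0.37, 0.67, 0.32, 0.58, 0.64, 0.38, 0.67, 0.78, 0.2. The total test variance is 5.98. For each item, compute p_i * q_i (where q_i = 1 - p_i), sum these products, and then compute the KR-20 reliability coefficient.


For each item, compute p_i * q_i:
  Item 1: 0.32 * 0.68 = 0.2176
  Item 2: 0.37 * 0.63 = 0.2331
  Item 3: 0.67 * 0.33 = 0.2211
  Item 4: 0.32 * 0.68 = 0.2176
  Item 5: 0.58 * 0.42 = 0.2436
  Item 6: 0.64 * 0.36 = 0.2304
  Item 7: 0.38 * 0.62 = 0.2356
  Item 8: 0.67 * 0.33 = 0.2211
  Item 9: 0.78 * 0.22 = 0.1716
  Item 10: 0.2 * 0.8 = 0.16
Sum(p_i * q_i) = 0.2176 + 0.2331 + 0.2211 + 0.2176 + 0.2436 + 0.2304 + 0.2356 + 0.2211 + 0.1716 + 0.16 = 2.1517
KR-20 = (k/(k-1)) * (1 - Sum(p_i*q_i) / Var_total)
= (10/9) * (1 - 2.1517/5.98)
= 1.1111 * 0.6402
KR-20 = 0.7113

0.7113


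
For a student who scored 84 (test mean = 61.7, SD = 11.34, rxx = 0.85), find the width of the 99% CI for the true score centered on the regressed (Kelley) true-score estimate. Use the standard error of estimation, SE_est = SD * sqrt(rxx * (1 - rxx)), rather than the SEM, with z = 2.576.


True score estimate = 0.85*84 + 0.15*61.7 = 80.655
SE_est = SD * sqrt(rxx * (1 - rxx)) = 11.34 * sqrt(0.85 * 0.15) = 11.34 * sqrt(0.1275) = 4.04919
CI = T_est +/- z * SE_est, so width = 2 * z * SE_est = 2 * 2.576 * 4.04919
Width = 20.8614

20.8614


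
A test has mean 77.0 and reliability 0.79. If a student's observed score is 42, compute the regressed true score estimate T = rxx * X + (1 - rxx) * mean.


T_est = rxx * X + (1 - rxx) * mean
T_est = 0.79 * 42 + 0.21 * 77.0
T_est = 33.18 + 16.17
T_est = 49.35

49.35


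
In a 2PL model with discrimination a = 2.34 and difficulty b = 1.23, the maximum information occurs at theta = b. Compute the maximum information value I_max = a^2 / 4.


For 2PL, max info at theta = b = 1.23
I_max = a^2 / 4 = 2.34^2 / 4
= 5.4756 / 4
I_max = 1.3689

1.3689


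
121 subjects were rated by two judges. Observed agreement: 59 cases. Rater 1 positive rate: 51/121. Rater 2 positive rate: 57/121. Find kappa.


P_o = 59/121 = 0.487603
P_e = (51*57 + 70*64) / 14641 = 0.504542
kappa = (P_o - P_e) / (1 - P_e)
kappa = (0.487603 - 0.504542) / (1 - 0.504542)
kappa = -0.0342

-0.0342


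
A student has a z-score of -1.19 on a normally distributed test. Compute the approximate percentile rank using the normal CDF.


CDF(z) = 0.5 * (1 + erf(z/sqrt(2)))
erf(-0.8415) = -0.766
CDF = 0.117
Percentile rank = 0.117 * 100 = 11.7

11.7


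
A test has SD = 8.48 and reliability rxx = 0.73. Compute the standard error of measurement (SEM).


SEM = SD * sqrt(1 - rxx)
SEM = 8.48 * sqrt(1 - 0.73)
SEM = 8.48 * sqrt(0.27) = 8.48 * 0.519615
SEM = 4.4063

4.4063


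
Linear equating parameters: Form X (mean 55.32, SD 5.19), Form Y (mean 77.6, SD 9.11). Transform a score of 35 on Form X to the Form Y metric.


slope = SD_Y / SD_X = 9.11 / 5.19 ~ 1.7553
intercept = mean_Y - slope * mean_X = 77.6 - (9.11 / 5.19) * 55.32 ~ -19.5031
Y = slope * X + intercept. To avoid rounding drift from the rounded slope/intercept, evaluate the equivalent form Y = mean_Y + SD_Y * (X - mean_X) / SD_X at full precision:
Y = 77.6 + 9.11 * (35 - 55.32) / 5.19
Y = 77.6 - 9.11 * 20.32 / 5.19
Y = 77.6 - 185.1152 / 5.19
Y = 77.6 - 35.6677
Y = 41.9323

41.9323


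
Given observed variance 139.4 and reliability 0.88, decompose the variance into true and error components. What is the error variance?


var_true = rxx * var_obs = 0.88 * 139.4 = 122.672
var_error = var_obs - var_true
var_error = 139.4 - 122.672
var_error = 16.728

16.728


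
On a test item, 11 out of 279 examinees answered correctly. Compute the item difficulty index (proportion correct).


Item difficulty p = number correct / total examinees
p = 11 / 279
p = 0.0394

0.0394


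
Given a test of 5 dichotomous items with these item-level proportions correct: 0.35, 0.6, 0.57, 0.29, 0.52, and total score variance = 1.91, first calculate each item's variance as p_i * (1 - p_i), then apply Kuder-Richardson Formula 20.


For each item, compute p_i * q_i:
  Item 1: 0.35 * 0.65 = 0.2275
  Item 2: 0.6 * 0.4 = 0.24
  Item 3: 0.57 * 0.43 = 0.2451
  Item 4: 0.29 * 0.71 = 0.2059
  Item 5: 0.52 * 0.48 = 0.2496
Sum(p_i * q_i) = 0.2275 + 0.24 + 0.2451 + 0.2059 + 0.2496 = 1.1681
KR-20 = (k/(k-1)) * (1 - Sum(p_i*q_i) / Var_total)
= (5/4) * (1 - 1.1681/1.91)
= 1.25 * 0.3884
KR-20 = 0.4855

0.4855
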